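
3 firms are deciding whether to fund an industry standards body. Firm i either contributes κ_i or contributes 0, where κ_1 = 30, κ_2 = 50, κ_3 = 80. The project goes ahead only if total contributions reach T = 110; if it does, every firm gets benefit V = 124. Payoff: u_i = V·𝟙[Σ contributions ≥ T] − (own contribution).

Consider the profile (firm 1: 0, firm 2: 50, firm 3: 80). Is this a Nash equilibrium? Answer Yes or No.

Total = 130 ≥ 110: provided.
Firm 1 (pledges 0, payoff 124): pledging 30 → total 160, payoff 94. No gain.
Firm 2 (pledges 50, payoff 74): dropping to 0 → total 80, payoff 0. No gain.
Firm 3 (pledges 80, payoff 44): dropping to 0 → total 50, payoff 0. No gain.

Yes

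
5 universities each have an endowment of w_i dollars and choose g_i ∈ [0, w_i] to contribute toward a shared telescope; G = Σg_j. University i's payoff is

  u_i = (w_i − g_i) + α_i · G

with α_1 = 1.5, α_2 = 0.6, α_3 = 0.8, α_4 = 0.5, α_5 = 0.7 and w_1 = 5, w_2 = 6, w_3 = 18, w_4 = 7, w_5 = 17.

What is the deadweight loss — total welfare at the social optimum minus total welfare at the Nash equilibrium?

∂u_i/∂g_i = α_i − 1, so university i contributes w_i if α_i > 1, else 0.
α_i > 1 for i ∈ {1}; NE contributions (5, 0, 0, 0, 0), G = 5.
W^NE = Σw_i − G^NE + (Σα_i)·G^NE = 53 + 3.1·5 = 68.5.
Planner: ∂(Σu_j)/∂g_i = Σα_j − 1 = 3.1 > 0, so everyone contributes w_i; G^SO = 53, W^SO = 53 + 3.1·53 = 217.3.
Deadweight loss = 148.8.

148.8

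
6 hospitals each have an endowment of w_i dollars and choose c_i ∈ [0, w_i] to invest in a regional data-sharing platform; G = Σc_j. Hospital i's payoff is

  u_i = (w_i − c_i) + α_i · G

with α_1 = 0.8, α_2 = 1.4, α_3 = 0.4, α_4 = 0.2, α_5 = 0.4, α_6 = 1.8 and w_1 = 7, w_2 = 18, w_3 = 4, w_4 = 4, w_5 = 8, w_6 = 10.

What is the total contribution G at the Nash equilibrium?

∂u_i/∂c_i = α_i − 1, so hospital i contributes w_i if α_i > 1, else 0.
α_i > 1 for i ∈ {2, 6}; NE contributions (0, 18, 0, 0, 0, 10), G = 28.

28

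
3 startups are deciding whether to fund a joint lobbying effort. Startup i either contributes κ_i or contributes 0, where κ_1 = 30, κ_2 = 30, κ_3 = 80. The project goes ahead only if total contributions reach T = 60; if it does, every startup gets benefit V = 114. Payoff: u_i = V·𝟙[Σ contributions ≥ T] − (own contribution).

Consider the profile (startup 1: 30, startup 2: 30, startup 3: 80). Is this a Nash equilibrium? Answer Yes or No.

Total = 140 ≥ 60: provided.
Startup 1 (pledges 30, payoff 84): dropping to 0 → total 110, payoff 114. Profitable deviation.

No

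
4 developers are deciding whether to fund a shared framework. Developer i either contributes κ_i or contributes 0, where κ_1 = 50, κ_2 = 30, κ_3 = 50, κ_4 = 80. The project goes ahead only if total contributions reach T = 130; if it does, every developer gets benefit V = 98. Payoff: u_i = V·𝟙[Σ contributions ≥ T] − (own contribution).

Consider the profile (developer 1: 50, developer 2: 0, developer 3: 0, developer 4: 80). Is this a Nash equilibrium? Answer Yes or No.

Yes

Total = 130 ≥ 130: provided.
Developer 1 (pledges 50, payoff 48): dropping to 0 → total 80, payoff 0. No gain.
Developer 2 (pledges 0, payoff 98): pledging 30 → total 160, payoff 68. No gain.
Developer 3 (pledges 0, payoff 98): pledging 50 → total 180, payoff 48. No gain.
Developer 4 (pledges 80, payoff 18): dropping to 0 → total 50, payoff 0. No gain.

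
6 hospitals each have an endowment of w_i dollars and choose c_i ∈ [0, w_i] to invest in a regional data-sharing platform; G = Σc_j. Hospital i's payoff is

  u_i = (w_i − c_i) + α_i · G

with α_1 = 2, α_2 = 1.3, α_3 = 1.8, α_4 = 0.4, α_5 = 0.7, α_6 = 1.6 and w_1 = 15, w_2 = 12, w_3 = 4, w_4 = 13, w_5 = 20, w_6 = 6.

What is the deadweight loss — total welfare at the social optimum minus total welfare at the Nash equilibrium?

∂u_i/∂c_i = α_i − 1, so hospital i contributes w_i if α_i > 1, else 0.
α_i > 1 for i ∈ {1, 2, 3, 6}; NE contributions (15, 12, 4, 0, 0, 6), G = 37.
W^NE = Σw_i − G^NE + (Σα_i)·G^NE = 70 + 6.8·37 = 321.6.
Planner: ∂(Σu_j)/∂c_i = Σα_j − 1 = 6.8 > 0, so everyone contributes w_i; G^SO = 70, W^SO = 70 + 6.8·70 = 546.
Deadweight loss = 224.4.

224.4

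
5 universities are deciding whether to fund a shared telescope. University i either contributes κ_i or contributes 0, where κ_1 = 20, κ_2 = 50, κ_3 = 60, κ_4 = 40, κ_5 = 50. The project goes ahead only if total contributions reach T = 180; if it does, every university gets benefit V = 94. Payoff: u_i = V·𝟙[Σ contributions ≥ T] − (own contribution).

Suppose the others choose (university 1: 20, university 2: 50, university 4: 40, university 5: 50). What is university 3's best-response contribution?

Others' total = 160. Contributing 60 brings total to 220 ≥ 180: gain V − κ_3 = 34.
Best response: 60.

60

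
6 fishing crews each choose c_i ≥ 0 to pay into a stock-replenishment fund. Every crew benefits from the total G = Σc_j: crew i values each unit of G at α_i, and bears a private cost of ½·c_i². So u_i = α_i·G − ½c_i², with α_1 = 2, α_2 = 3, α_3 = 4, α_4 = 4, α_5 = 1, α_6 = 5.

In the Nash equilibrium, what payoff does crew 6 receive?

Crew i's FOC: ∂u_i/∂c_i = α_i − c_i = 0, so c_i* = α_i.
NE contributions = (2, 3, 4, 4, 1, 5); G = 19.
u_6 = α_6·G − ½·(c_6)² = 5·19 − ½·5² = 82.5.

82.5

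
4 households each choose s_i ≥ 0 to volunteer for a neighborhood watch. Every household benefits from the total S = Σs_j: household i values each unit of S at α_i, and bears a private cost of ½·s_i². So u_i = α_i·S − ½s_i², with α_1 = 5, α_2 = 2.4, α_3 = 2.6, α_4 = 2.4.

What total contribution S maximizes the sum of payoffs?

Planner FOC: ∂(Σu_j)/∂s_i = (Σα_j) − s_i = 0, so s_i^SO = Σα_j = 12.4 for every i; S^SO = 49.6.

49.6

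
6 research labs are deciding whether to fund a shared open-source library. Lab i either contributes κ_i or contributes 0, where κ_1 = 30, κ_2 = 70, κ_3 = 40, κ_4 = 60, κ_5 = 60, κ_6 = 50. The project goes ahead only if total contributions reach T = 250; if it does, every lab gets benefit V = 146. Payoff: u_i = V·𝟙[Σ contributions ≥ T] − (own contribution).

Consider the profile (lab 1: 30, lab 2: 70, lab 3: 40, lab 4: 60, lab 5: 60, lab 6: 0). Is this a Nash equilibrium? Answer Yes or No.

Total = 260 ≥ 250: provided.
Lab 1 (pledges 30, payoff 116): dropping to 0 → total 230, payoff 0. No gain.
Lab 2 (pledges 70, payoff 76): dropping to 0 → total 190, payoff 0. No gain.
Lab 3 (pledges 40, payoff 106): dropping to 0 → total 220, payoff 0. No gain.
Lab 4 (pledges 60, payoff 86): dropping to 0 → total 200, payoff 0. No gain.
Lab 5 (pledges 60, payoff 86): dropping to 0 → total 200, payoff 0. No gain.
Lab 6 (pledges 0, payoff 146): pledging 50 → total 310, payoff 96. No gain.

Yes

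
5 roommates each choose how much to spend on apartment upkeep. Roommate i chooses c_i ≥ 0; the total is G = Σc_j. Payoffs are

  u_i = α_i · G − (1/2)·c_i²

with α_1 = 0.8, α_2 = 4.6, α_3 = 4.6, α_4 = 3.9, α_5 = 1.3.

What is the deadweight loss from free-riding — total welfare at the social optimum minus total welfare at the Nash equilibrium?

Roommate i's FOC: ∂u_i/∂c_i = α_i − c_i = 0, so c_i* = α_i.
NE contributions = (0.8, 4.6, 4.6, 3.9, 1.3); G = 15.2.
W^NE = (Σα)·G − ½Σα_i² = 15.2² − ½·59.86 = 201.11.
Planner sets c_i = Σα_j = 15.2 for every i, so G^SO = 5·15.2 = 76.
W^SO = (Σα)·G^SO − ½·5·(Σα)² = (5/2)·15.2² = 577.6.
Deadweight loss = W^SO − W^NE = 376.49.

376.49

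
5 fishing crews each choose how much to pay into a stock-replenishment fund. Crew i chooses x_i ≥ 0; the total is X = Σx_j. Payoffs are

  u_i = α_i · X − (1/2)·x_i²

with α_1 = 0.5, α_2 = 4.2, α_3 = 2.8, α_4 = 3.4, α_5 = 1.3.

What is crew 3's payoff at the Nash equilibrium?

Crew i's FOC: ∂u_i/∂x_i = α_i − x_i = 0, so x_i* = α_i.
NE contributions = (0.5, 4.2, 2.8, 3.4, 1.3); X = 12.2.
u_3 = α_3·X − ½·(x_3)² = 2.8·12.2 − ½·2.8² = 30.24.

30.24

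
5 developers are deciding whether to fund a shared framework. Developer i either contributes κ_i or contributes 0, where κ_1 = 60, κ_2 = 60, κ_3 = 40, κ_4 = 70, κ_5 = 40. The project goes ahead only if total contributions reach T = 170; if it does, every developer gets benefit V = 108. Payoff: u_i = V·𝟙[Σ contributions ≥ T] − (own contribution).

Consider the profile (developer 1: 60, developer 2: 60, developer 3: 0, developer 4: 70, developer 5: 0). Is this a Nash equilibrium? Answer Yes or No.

Total = 190 ≥ 170: provided.
Developer 1 (pledges 60, payoff 48): dropping to 0 → total 130, payoff 0. No gain.
Developer 2 (pledges 60, payoff 48): dropping to 0 → total 130, payoff 0. No gain.
Developer 3 (pledges 0, payoff 108): pledging 40 → total 230, payoff 68. No gain.
Developer 4 (pledges 70, payoff 38): dropping to 0 → total 120, payoff 0. No gain.
Developer 5 (pledges 0, payoff 108): pledging 40 → total 230, payoff 68. No gain.

Yes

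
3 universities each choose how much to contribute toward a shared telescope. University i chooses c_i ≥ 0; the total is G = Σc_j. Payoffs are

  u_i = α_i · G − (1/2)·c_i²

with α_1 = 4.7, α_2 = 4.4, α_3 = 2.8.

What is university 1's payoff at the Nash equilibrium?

University i's FOC: ∂u_i/∂c_i = α_i − c_i = 0, so c_i* = α_i.
NE contributions = (4.7, 4.4, 2.8); G = 11.9.
u_1 = α_1·G − ½·(c_1)² = 4.7·11.9 − ½·4.7² = 44.885.

44.885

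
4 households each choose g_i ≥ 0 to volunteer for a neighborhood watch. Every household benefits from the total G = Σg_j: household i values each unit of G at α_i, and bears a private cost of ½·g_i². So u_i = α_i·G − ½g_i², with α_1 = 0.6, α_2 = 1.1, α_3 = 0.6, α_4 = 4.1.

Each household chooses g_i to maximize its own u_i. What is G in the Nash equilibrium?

Household i's FOC: ∂u_i/∂g_i = α_i − g_i = 0, so g_i* = α_i.
NE contributions = (0.6, 1.1, 0.6, 4.1); G = 6.4.

6.4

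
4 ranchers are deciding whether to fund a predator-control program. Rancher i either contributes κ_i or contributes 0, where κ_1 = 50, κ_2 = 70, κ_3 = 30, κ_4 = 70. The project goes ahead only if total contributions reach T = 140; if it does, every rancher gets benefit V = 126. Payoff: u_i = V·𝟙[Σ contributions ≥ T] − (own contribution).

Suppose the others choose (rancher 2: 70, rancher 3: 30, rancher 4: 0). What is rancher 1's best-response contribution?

50

Others' total = 100. Contributing 50 brings total to 150 ≥ 140: gain V − κ_1 = 76.
Best response: 50.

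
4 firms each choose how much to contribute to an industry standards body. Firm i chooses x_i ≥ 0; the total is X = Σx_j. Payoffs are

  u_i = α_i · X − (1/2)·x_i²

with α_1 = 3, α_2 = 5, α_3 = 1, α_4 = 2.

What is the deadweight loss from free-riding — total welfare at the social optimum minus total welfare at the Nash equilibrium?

140.5

Firm i's FOC: ∂u_i/∂x_i = α_i − x_i = 0, so x_i* = α_i.
NE contributions = (3, 5, 1, 2); X = 11.
W^NE = (Σα)·X − ½Σα_i² = 11² − ½·39 = 101.5.
Planner sets x_i = Σα_j = 11 for every i, so X^SO = 4·11 = 44.
W^SO = (Σα)·X^SO − ½·4·(Σα)² = (4/2)·11² = 242.
Deadweight loss = W^SO − W^NE = 140.5.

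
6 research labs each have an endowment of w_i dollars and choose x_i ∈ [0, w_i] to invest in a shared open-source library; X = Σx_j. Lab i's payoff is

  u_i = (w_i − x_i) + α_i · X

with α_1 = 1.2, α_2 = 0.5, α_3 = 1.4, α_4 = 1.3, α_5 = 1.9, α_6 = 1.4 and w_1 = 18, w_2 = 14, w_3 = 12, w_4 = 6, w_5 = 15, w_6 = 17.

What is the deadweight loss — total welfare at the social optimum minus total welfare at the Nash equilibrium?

∂u_i/∂x_i = α_i − 1, so lab i contributes w_i if α_i > 1, else 0.
α_i > 1 for i ∈ {1, 3, 4, 5, 6}; NE contributions (18, 0, 12, 6, 15, 17), X = 68.
W^NE = Σw_i − X^NE + (Σα_i)·X^NE = 82 + 6.7·68 = 537.6.
Planner: ∂(Σu_j)/∂x_i = Σα_j − 1 = 6.7 > 0, so everyone contributes w_i; X^SO = 82, W^SO = 82 + 6.7·82 = 631.4.
Deadweight loss = 93.8.

93.8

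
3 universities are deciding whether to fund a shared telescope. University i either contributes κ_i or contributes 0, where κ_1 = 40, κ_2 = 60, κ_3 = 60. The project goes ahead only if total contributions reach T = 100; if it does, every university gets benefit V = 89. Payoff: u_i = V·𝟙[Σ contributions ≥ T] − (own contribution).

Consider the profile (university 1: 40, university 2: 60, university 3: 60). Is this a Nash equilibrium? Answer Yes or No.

Total = 160 ≥ 100: provided.
University 1 (pledges 40, payoff 49): dropping to 0 → total 120, payoff 89. Profitable deviation.

No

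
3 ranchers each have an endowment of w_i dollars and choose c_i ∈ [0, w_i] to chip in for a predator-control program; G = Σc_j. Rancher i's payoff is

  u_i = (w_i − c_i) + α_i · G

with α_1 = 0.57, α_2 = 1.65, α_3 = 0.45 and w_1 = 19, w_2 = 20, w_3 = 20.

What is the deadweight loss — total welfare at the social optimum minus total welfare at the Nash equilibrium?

∂u_i/∂c_i = α_i − 1, so rancher i contributes w_i if α_i > 1, else 0.
α_i > 1 for i ∈ {2}; NE contributions (0, 20, 0), G = 20.
W^NE = Σw_i − G^NE + (Σα_i)·G^NE = 59 + 1.67·20 = 92.4.
Planner: ∂(Σu_j)/∂c_i = Σα_j − 1 = 1.67 > 0, so everyone contributes w_i; G^SO = 59, W^SO = 59 + 1.67·59 = 157.53.
Deadweight loss = 65.13.

65.13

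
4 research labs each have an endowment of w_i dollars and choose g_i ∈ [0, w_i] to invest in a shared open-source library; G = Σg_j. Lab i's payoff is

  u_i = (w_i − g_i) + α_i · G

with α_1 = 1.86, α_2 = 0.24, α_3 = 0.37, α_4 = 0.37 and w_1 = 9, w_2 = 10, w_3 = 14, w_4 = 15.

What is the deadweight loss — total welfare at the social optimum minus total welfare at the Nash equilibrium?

71.76

∂u_i/∂g_i = α_i − 1, so lab i contributes w_i if α_i > 1, else 0.
α_i > 1 for i ∈ {1}; NE contributions (9, 0, 0, 0), G = 9.
W^NE = Σw_i − G^NE + (Σα_i)·G^NE = 48 + 1.84·9 = 64.56.
Planner: ∂(Σu_j)/∂g_i = Σα_j − 1 = 1.84 > 0, so everyone contributes w_i; G^SO = 48, W^SO = 48 + 1.84·48 = 136.32.
Deadweight loss = 71.76.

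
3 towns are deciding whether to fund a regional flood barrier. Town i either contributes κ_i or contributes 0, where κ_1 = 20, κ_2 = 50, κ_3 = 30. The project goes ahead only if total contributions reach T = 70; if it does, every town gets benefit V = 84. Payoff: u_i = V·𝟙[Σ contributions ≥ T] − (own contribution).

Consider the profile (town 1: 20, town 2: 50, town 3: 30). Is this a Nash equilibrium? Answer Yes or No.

No

Total = 100 ≥ 70: provided.
Town 1 (pledges 20, payoff 64): dropping to 0 → total 80, payoff 84. Profitable deviation.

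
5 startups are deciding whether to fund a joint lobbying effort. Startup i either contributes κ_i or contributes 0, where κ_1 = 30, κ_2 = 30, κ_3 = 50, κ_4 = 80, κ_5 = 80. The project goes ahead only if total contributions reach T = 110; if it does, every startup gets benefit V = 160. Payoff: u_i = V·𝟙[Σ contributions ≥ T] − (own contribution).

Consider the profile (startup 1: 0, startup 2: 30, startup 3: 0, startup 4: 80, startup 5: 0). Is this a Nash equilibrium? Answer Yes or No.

Yes

Total = 110 ≥ 110: provided.
Startup 1 (pledges 0, payoff 160): pledging 30 → total 140, payoff 130. No gain.
Startup 2 (pledges 30, payoff 130): dropping to 0 → total 80, payoff 0. No gain.
Startup 3 (pledges 0, payoff 160): pledging 50 → total 160, payoff 110. No gain.
Startup 4 (pledges 80, payoff 80): dropping to 0 → total 30, payoff 0. No gain.
Startup 5 (pledges 0, payoff 160): pledging 80 → total 190, payoff 80. No gain.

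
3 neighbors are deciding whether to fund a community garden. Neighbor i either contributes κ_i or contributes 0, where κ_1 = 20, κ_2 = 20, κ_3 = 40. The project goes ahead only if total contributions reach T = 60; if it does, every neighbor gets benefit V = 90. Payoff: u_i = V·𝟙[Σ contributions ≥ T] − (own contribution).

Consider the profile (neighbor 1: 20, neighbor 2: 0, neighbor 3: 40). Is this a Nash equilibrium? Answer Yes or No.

Total = 60 ≥ 60: provided.
Neighbor 1 (pledges 20, payoff 70): dropping to 0 → total 40, payoff 0. No gain.
Neighbor 2 (pledges 0, payoff 90): pledging 20 → total 80, payoff 70. No gain.
Neighbor 3 (pledges 40, payoff 50): dropping to 0 → total 20, payoff 0. No gain.

Yes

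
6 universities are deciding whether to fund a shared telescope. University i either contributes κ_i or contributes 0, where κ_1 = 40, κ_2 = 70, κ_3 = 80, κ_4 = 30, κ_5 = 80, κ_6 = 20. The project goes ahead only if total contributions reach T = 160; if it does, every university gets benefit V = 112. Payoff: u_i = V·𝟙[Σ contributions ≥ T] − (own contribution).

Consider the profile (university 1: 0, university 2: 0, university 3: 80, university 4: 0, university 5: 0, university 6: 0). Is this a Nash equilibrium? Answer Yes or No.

Total = 80 < 160: not provided.
University 1 (pledges 0, payoff 0): pledging 40 → total 120, payoff -40. No gain.
University 2 (pledges 0, payoff 0): pledging 70 → total 150, payoff -70. No gain.
University 3 (pledges 80, payoff -80): dropping to 0 → total 0, payoff 0. Profitable deviation.

No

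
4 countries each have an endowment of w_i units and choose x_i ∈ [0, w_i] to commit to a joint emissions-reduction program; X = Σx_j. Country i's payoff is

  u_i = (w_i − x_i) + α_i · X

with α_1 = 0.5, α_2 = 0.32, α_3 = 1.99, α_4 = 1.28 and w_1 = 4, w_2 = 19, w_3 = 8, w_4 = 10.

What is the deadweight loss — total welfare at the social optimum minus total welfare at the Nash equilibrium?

∂u_i/∂x_i = α_i − 1, so country i contributes w_i if α_i > 1, else 0.
α_i > 1 for i ∈ {3, 4}; NE contributions (0, 0, 8, 10), X = 18.
W^NE = Σw_i − X^NE + (Σα_i)·X^NE = 41 + 3.09·18 = 96.62.
Planner: ∂(Σu_j)/∂x_i = Σα_j − 1 = 3.09 > 0, so everyone contributes w_i; X^SO = 41, W^SO = 41 + 3.09·41 = 167.69.
Deadweight loss = 71.07.

71.07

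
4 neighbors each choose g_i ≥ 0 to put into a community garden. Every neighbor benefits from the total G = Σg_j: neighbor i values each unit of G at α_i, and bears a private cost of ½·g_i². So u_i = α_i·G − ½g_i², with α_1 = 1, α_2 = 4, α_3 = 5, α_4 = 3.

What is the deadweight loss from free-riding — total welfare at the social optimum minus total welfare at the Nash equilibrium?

194.5

Neighbor i's FOC: ∂u_i/∂g_i = α_i − g_i = 0, so g_i* = α_i.
NE contributions = (1, 4, 5, 3); G = 13.
W^NE = (Σα)·G − ½Σα_i² = 13² − ½·51 = 143.5.
Planner sets g_i = Σα_j = 13 for every i, so G^SO = 4·13 = 52.
W^SO = (Σα)·G^SO − ½·4·(Σα)² = (4/2)·13² = 338.
Deadweight loss = W^SO − W^NE = 194.5.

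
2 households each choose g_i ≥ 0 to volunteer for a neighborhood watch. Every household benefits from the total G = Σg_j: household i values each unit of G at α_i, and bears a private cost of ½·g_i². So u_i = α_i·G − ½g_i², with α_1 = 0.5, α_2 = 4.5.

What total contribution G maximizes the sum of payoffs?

Planner FOC: ∂(Σu_j)/∂g_i = (Σα_j) − g_i = 0, so g_i^SO = Σα_j = 5 for every i; G^SO = 10.

10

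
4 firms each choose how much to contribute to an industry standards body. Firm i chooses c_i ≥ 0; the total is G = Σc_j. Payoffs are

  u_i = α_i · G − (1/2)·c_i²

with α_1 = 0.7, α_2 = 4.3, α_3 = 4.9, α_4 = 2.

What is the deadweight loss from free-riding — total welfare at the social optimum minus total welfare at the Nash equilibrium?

165.105

Firm i's FOC: ∂u_i/∂c_i = α_i − c_i = 0, so c_i* = α_i.
NE contributions = (0.7, 4.3, 4.9, 2); G = 11.9.
W^NE = (Σα)·G − ½Σα_i² = 11.9² − ½·46.99 = 118.115.
Planner sets c_i = Σα_j = 11.9 for every i, so G^SO = 4·11.9 = 47.6.
W^SO = (Σα)·G^SO − ½·4·(Σα)² = (4/2)·11.9² = 283.22.
Deadweight loss = W^SO − W^NE = 165.105.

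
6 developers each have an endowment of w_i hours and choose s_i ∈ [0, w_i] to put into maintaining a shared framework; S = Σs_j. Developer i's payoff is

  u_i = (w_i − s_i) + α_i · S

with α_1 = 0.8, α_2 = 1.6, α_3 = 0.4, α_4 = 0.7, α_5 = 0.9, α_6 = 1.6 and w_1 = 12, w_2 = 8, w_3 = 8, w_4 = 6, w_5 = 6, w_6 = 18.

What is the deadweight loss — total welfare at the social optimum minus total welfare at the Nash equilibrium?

160

∂u_i/∂s_i = α_i − 1, so developer i contributes w_i if α_i > 1, else 0.
α_i > 1 for i ∈ {2, 6}; NE contributions (0, 8, 0, 0, 0, 18), S = 26.
W^NE = Σw_i − S^NE + (Σα_i)·S^NE = 58 + 5·26 = 188.
Planner: ∂(Σu_j)/∂s_i = Σα_j − 1 = 5 > 0, so everyone contributes w_i; S^SO = 58, W^SO = 58 + 5·58 = 348.
Deadweight loss = 160.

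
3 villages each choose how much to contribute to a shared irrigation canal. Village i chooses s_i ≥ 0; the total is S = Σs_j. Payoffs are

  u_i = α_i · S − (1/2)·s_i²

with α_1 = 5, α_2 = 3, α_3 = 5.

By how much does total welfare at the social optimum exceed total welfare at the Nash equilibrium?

114

Village i's FOC: ∂u_i/∂s_i = α_i − s_i = 0, so s_i* = α_i.
NE contributions = (5, 3, 5); S = 13.
W^NE = (Σα)·S − ½Σα_i² = 13² − ½·59 = 139.5.
Planner sets s_i = Σα_j = 13 for every i, so S^SO = 3·13 = 39.
W^SO = (Σα)·S^SO − ½·3·(Σα)² = (3/2)·13² = 253.5.
Deadweight loss = W^SO − W^NE = 114.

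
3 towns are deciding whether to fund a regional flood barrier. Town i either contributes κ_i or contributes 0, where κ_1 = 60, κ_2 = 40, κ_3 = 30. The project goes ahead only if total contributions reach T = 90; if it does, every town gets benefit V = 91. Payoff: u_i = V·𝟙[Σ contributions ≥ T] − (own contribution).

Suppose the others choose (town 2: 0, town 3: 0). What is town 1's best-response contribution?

0

Others' total = 0. Even contributing 60 gives 60 < 90: no benefit either way.
Best response: 0.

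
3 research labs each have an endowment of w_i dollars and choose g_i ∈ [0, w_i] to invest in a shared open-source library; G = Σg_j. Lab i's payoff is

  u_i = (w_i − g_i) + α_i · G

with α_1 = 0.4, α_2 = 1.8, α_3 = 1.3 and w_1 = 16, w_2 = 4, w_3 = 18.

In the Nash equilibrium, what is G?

∂u_i/∂g_i = α_i − 1, so lab i contributes w_i if α_i > 1, else 0.
α_i > 1 for i ∈ {2, 3}; NE contributions (0, 4, 18), G = 22.

22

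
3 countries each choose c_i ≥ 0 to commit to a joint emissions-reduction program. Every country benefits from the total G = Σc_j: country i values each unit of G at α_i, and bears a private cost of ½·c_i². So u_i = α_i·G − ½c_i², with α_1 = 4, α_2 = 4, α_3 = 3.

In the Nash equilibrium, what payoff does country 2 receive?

Country i's FOC: ∂u_i/∂c_i = α_i − c_i = 0, so c_i* = α_i.
NE contributions = (4, 4, 3); G = 11.
u_2 = α_2·G − ½·(c_2)² = 4·11 − ½·4² = 36.

36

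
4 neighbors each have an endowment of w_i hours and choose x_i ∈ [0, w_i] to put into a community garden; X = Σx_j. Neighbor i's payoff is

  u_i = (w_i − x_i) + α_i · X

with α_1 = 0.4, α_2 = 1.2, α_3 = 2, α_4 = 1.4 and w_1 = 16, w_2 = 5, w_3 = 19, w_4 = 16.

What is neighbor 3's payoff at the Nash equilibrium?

80

∂u_i/∂x_i = α_i − 1, so neighbor i contributes w_i if α_i > 1, else 0.
α_i > 1 for i ∈ {2, 3, 4}; NE contributions (0, 5, 19, 16), X = 40.
u_3 = (19 − 19) + 2·40 = 80.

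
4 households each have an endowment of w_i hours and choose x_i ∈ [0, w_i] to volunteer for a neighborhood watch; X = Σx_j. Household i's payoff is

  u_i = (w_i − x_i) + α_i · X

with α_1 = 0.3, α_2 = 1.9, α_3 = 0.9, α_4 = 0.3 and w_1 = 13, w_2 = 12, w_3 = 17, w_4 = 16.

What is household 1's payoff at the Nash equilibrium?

16.6

∂u_i/∂x_i = α_i − 1, so household i contributes w_i if α_i > 1, else 0.
α_i > 1 for i ∈ {2}; NE contributions (0, 12, 0, 0), X = 12.
u_1 = (13 − 0) + 0.3·12 = 16.6.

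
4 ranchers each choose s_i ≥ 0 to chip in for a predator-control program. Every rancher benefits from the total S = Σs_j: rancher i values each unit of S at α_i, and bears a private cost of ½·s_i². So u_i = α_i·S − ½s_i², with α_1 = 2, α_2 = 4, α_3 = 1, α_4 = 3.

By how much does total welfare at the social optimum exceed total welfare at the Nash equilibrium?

Rancher i's FOC: ∂u_i/∂s_i = α_i − s_i = 0, so s_i* = α_i.
NE contributions = (2, 4, 1, 3); S = 10.
W^NE = (Σα)·S − ½Σα_i² = 10² − ½·30 = 85.
Planner sets s_i = Σα_j = 10 for every i, so S^SO = 4·10 = 40.
W^SO = (Σα)·S^SO − ½·4·(Σα)² = (4/2)·10² = 200.
Deadweight loss = W^SO − W^NE = 115.

115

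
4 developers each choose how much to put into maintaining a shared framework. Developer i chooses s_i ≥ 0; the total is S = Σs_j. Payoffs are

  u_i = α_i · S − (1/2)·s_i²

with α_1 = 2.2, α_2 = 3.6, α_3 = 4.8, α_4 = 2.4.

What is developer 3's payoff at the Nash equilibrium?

50.88

Developer i's FOC: ∂u_i/∂s_i = α_i − s_i = 0, so s_i* = α_i.
NE contributions = (2.2, 3.6, 4.8, 2.4); S = 13.
u_3 = α_3·S − ½·(s_3)² = 4.8·13 − ½·4.8² = 50.88.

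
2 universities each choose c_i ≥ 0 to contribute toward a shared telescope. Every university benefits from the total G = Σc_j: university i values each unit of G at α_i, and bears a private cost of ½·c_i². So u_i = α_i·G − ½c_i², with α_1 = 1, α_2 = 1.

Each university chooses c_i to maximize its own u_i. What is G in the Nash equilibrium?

University i's FOC: ∂u_i/∂c_i = α_i − c_i = 0, so c_i* = α_i.
NE contributions = (1, 1); G = 2.

2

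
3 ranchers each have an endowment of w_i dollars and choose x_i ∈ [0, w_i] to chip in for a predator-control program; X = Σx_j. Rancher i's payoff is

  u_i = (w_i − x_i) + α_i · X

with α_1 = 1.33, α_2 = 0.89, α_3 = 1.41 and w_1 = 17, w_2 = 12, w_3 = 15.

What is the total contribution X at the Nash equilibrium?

32

∂u_i/∂x_i = α_i − 1, so rancher i contributes w_i if α_i > 1, else 0.
α_i > 1 for i ∈ {1, 3}; NE contributions (17, 0, 15), X = 32.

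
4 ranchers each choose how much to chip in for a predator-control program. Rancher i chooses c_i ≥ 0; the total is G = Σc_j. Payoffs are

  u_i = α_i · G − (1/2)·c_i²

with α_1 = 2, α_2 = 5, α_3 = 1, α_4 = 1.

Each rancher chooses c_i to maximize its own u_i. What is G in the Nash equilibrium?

9

Rancher i's FOC: ∂u_i/∂c_i = α_i − c_i = 0, so c_i* = α_i.
NE contributions = (2, 5, 1, 1); G = 9.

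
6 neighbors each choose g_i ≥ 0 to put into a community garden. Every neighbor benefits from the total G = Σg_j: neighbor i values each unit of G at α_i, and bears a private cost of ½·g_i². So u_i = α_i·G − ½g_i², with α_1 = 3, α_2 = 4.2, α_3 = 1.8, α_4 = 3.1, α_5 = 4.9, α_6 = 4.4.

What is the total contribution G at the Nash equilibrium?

21.4

Neighbor i's FOC: ∂u_i/∂g_i = α_i − g_i = 0, so g_i* = α_i.
NE contributions = (3, 4.2, 1.8, 3.1, 4.9, 4.4); G = 21.4.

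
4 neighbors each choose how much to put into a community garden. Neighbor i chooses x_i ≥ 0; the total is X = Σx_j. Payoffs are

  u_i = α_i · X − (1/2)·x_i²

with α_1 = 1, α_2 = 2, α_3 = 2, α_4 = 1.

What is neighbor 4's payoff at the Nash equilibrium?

5.5

Neighbor i's FOC: ∂u_i/∂x_i = α_i − x_i = 0, so x_i* = α_i.
NE contributions = (1, 2, 2, 1); X = 6.
u_4 = α_4·X − ½·(x_4)² = 1·6 − ½·1² = 5.5.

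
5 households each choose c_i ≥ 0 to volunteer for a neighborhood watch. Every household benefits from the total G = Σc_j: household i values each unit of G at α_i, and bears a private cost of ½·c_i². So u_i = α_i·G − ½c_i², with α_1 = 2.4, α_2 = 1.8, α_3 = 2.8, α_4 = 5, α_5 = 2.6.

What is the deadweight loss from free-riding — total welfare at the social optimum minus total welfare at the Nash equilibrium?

344.04

Household i's FOC: ∂u_i/∂c_i = α_i − c_i = 0, so c_i* = α_i.
NE contributions = (2.4, 1.8, 2.8, 5, 2.6); G = 14.6.
W^NE = (Σα)·G − ½Σα_i² = 14.6² − ½·48.6 = 188.86.
Planner sets c_i = Σα_j = 14.6 for every i, so G^SO = 5·14.6 = 73.
W^SO = (Σα)·G^SO − ½·5·(Σα)² = (5/2)·14.6² = 532.9.
Deadweight loss = W^SO − W^NE = 344.04.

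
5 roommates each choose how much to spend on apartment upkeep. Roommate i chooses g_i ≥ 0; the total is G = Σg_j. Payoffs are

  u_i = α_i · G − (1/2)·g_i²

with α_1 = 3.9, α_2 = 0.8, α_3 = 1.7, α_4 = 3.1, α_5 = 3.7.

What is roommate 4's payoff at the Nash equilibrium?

36.115

Roommate i's FOC: ∂u_i/∂g_i = α_i − g_i = 0, so g_i* = α_i.
NE contributions = (3.9, 0.8, 1.7, 3.1, 3.7); G = 13.2.
u_4 = α_4·G − ½·(g_4)² = 3.1·13.2 − ½·3.1² = 36.115.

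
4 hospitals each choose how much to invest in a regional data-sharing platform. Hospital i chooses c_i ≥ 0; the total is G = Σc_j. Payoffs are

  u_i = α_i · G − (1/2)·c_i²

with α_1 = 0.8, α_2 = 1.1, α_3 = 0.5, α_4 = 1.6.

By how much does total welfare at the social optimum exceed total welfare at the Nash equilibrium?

Hospital i's FOC: ∂u_i/∂c_i = α_i − c_i = 0, so c_i* = α_i.
NE contributions = (0.8, 1.1, 0.5, 1.6); G = 4.
W^NE = (Σα)·G − ½Σα_i² = 4² − ½·4.66 = 13.67.
Planner sets c_i = Σα_j = 4 for every i, so G^SO = 4·4 = 16.
W^SO = (Σα)·G^SO − ½·4·(Σα)² = (4/2)·4² = 32.
Deadweight loss = W^SO − W^NE = 18.33.

18.33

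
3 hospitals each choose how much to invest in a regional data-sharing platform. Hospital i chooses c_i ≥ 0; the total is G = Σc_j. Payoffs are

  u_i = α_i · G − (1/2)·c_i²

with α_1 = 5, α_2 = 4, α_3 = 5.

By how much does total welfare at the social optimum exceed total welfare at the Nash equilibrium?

Hospital i's FOC: ∂u_i/∂c_i = α_i − c_i = 0, so c_i* = α_i.
NE contributions = (5, 4, 5); G = 14.
W^NE = (Σα)·G − ½Σα_i² = 14² − ½·66 = 163.
Planner sets c_i = Σα_j = 14 for every i, so G^SO = 3·14 = 42.
W^SO = (Σα)·G^SO − ½·3·(Σα)² = (3/2)·14² = 294.
Deadweight loss = W^SO − W^NE = 131.

131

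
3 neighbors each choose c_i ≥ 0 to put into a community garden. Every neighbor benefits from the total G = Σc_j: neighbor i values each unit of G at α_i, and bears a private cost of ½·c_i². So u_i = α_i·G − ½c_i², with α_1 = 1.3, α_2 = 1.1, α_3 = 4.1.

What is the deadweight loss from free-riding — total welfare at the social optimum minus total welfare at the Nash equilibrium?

30.98

Neighbor i's FOC: ∂u_i/∂c_i = α_i − c_i = 0, so c_i* = α_i.
NE contributions = (1.3, 1.1, 4.1); G = 6.5.
W^NE = (Σα)·G − ½Σα_i² = 6.5² − ½·19.71 = 32.395.
Planner sets c_i = Σα_j = 6.5 for every i, so G^SO = 3·6.5 = 19.5.
W^SO = (Σα)·G^SO − ½·3·(Σα)² = (3/2)·6.5² = 63.375.
Deadweight loss = W^SO − W^NE = 30.98.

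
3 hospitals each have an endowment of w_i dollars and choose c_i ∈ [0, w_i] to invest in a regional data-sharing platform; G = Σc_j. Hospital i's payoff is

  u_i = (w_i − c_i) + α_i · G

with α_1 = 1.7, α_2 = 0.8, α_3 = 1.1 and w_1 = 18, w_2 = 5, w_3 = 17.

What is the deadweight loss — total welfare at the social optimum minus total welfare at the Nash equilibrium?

∂u_i/∂c_i = α_i − 1, so hospital i contributes w_i if α_i > 1, else 0.
α_i > 1 for i ∈ {1, 3}; NE contributions (18, 0, 17), G = 35.
W^NE = Σw_i − G^NE + (Σα_i)·G^NE = 40 + 2.6·35 = 131.
Planner: ∂(Σu_j)/∂c_i = Σα_j − 1 = 2.6 > 0, so everyone contributes w_i; G^SO = 40, W^SO = 40 + 2.6·40 = 144.
Deadweight loss = 13.

13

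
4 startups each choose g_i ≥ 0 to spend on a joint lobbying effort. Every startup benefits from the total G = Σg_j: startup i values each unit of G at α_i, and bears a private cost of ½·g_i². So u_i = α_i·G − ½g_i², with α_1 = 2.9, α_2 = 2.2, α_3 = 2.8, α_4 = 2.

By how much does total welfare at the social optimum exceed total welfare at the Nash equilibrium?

110.555

Startup i's FOC: ∂u_i/∂g_i = α_i − g_i = 0, so g_i* = α_i.
NE contributions = (2.9, 2.2, 2.8, 2); G = 9.9.
W^NE = (Σα)·G − ½Σα_i² = 9.9² − ½·25.09 = 85.465.
Planner sets g_i = Σα_j = 9.9 for every i, so G^SO = 4·9.9 = 39.6.
W^SO = (Σα)·G^SO − ½·4·(Σα)² = (4/2)·9.9² = 196.02.
Deadweight loss = W^SO − W^NE = 110.555.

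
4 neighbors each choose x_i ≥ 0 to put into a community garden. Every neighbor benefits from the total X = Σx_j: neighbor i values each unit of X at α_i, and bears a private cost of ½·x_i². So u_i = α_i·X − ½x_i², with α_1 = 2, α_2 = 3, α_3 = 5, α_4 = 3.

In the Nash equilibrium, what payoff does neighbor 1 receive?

Neighbor i's FOC: ∂u_i/∂x_i = α_i − x_i = 0, so x_i* = α_i.
NE contributions = (2, 3, 5, 3); X = 13.
u_1 = α_1·X − ½·(x_1)² = 2·13 − ½·2² = 24.

24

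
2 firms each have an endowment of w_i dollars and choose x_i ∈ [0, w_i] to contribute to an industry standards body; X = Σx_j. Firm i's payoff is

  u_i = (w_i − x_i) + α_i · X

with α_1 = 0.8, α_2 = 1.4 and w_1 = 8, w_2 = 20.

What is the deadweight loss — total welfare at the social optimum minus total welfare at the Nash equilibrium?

9.6

∂u_i/∂x_i = α_i − 1, so firm i contributes w_i if α_i > 1, else 0.
α_i > 1 for i ∈ {2}; NE contributions (0, 20), X = 20.
W^NE = Σw_i − X^NE + (Σα_i)·X^NE = 28 + 1.2·20 = 52.
Planner: ∂(Σu_j)/∂x_i = Σα_j − 1 = 1.2 > 0, so everyone contributes w_i; X^SO = 28, W^SO = 28 + 1.2·28 = 61.6.
Deadweight loss = 9.6.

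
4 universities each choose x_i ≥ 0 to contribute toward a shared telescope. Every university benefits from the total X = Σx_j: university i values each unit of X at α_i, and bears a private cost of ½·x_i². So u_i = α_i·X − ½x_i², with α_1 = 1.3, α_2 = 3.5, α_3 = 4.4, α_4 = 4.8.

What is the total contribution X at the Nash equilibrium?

14

University i's FOC: ∂u_i/∂x_i = α_i − x_i = 0, so x_i* = α_i.
NE contributions = (1.3, 3.5, 4.4, 4.8); X = 14.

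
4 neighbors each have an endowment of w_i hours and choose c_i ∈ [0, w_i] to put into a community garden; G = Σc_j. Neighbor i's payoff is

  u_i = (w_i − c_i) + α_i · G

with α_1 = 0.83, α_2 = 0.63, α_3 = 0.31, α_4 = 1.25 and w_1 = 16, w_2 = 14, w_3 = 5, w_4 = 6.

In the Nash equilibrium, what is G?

6

∂u_i/∂c_i = α_i − 1, so neighbor i contributes w_i if α_i > 1, else 0.
α_i > 1 for i ∈ {4}; NE contributions (0, 0, 0, 6), G = 6.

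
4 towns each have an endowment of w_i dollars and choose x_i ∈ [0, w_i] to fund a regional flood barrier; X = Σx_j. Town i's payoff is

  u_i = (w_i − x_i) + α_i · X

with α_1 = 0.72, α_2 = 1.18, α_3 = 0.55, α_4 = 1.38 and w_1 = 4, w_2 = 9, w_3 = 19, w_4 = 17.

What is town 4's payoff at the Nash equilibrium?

35.88

∂u_i/∂x_i = α_i − 1, so town i contributes w_i if α_i > 1, else 0.
α_i > 1 for i ∈ {2, 4}; NE contributions (0, 9, 0, 17), X = 26.
u_4 = (17 − 17) + 1.38·26 = 35.88.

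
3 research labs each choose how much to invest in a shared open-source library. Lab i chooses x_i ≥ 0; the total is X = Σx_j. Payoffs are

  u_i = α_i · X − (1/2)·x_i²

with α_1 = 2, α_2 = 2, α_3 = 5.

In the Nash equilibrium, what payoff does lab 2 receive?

Lab i's FOC: ∂u_i/∂x_i = α_i − x_i = 0, so x_i* = α_i.
NE contributions = (2, 2, 5); X = 9.
u_2 = α_2·X − ½·(x_2)² = 2·9 − ½·2² = 16.

16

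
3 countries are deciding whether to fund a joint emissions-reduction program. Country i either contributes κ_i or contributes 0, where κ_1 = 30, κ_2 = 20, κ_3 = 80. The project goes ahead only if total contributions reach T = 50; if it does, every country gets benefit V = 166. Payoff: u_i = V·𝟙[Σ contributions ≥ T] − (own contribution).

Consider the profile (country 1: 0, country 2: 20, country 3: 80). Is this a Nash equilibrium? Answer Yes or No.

Total = 100 ≥ 50: provided.
Country 1 (pledges 0, payoff 166): pledging 30 → total 130, payoff 136. No gain.
Country 2 (pledges 20, payoff 146): dropping to 0 → total 80, payoff 166. Profitable deviation.

No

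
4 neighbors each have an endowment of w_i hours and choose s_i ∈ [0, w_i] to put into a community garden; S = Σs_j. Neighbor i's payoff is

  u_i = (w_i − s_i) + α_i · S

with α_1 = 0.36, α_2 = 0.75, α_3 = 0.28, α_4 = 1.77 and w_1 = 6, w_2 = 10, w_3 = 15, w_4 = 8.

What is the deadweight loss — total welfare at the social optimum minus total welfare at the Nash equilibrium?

66.96

∂u_i/∂s_i = α_i − 1, so neighbor i contributes w_i if α_i > 1, else 0.
α_i > 1 for i ∈ {4}; NE contributions (0, 0, 0, 8), S = 8.
W^NE = Σw_i − S^NE + (Σα_i)·S^NE = 39 + 2.16·8 = 56.28.
Planner: ∂(Σu_j)/∂s_i = Σα_j − 1 = 2.16 > 0, so everyone contributes w_i; S^SO = 39, W^SO = 39 + 2.16·39 = 123.24.
Deadweight loss = 66.96.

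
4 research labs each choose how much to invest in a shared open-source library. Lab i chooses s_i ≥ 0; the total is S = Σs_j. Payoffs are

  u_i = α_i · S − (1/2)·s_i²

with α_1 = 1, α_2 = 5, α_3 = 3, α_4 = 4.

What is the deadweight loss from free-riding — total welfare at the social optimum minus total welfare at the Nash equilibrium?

194.5

Lab i's FOC: ∂u_i/∂s_i = α_i − s_i = 0, so s_i* = α_i.
NE contributions = (1, 5, 3, 4); S = 13.
W^NE = (Σα)·S − ½Σα_i² = 13² − ½·51 = 143.5.
Planner sets s_i = Σα_j = 13 for every i, so S^SO = 4·13 = 52.
W^SO = (Σα)·S^SO − ½·4·(Σα)² = (4/2)·13² = 338.
Deadweight loss = W^SO − W^NE = 194.5.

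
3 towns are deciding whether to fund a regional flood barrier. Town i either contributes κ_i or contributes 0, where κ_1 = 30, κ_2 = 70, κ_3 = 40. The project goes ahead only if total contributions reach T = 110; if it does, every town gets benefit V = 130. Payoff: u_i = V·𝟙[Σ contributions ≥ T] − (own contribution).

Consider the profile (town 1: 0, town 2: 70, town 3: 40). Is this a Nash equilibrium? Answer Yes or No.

Total = 110 ≥ 110: provided.
Town 1 (pledges 0, payoff 130): pledging 30 → total 140, payoff 100. No gain.
Town 2 (pledges 70, payoff 60): dropping to 0 → total 40, payoff 0. No gain.
Town 3 (pledges 40, payoff 90): dropping to 0 → total 70, payoff 0. No gain.

Yes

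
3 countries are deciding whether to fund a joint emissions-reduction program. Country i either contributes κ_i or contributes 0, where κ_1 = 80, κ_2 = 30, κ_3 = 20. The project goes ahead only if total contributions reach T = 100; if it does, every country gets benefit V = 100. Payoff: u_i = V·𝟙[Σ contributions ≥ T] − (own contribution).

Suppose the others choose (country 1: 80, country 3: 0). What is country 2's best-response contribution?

30

Others' total = 80. Contributing 30 brings total to 110 ≥ 100: gain V − κ_2 = 70.
Best response: 30.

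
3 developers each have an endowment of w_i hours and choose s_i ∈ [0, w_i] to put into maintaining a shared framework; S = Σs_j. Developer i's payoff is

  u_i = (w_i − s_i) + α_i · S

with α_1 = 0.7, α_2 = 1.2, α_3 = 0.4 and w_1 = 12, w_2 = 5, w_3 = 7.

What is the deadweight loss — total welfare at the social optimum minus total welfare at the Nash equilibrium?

∂u_i/∂s_i = α_i − 1, so developer i contributes w_i if α_i > 1, else 0.
α_i > 1 for i ∈ {2}; NE contributions (0, 5, 0), S = 5.
W^NE = Σw_i − S^NE + (Σα_i)·S^NE = 24 + 1.3·5 = 30.5.
Planner: ∂(Σu_j)/∂s_i = Σα_j − 1 = 1.3 > 0, so everyone contributes w_i; S^SO = 24, W^SO = 24 + 1.3·24 = 55.2.
Deadweight loss = 24.7.

24.7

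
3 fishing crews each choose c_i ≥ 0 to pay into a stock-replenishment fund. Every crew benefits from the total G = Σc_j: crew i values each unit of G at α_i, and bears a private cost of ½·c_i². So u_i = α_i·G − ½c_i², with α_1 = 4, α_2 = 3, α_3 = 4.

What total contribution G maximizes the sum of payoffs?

Planner FOC: ∂(Σu_j)/∂c_i = (Σα_j) − c_i = 0, so c_i^SO = Σα_j = 11 for every i; G^SO = 33.

33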